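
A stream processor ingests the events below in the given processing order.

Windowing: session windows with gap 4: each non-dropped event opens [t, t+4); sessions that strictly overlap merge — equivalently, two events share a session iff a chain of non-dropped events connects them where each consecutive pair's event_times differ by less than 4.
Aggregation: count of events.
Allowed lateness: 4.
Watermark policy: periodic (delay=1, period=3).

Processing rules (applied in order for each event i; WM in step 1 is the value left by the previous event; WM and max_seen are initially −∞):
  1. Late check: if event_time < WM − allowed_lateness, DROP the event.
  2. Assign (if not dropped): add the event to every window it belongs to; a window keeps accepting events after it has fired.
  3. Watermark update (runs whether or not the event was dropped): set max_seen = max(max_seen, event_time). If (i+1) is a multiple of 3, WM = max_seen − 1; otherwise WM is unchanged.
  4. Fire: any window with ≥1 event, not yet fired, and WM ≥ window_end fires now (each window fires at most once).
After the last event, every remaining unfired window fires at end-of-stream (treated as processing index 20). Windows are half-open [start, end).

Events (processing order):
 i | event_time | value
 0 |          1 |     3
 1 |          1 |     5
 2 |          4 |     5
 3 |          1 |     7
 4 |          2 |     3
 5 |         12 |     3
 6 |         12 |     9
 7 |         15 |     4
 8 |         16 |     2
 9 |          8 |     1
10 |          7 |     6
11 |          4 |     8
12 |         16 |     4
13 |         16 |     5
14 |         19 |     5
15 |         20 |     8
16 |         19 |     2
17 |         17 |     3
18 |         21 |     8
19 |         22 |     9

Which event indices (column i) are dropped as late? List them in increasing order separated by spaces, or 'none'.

9 10 11

i=0 t=1 v=3: → [1,5); WM=−∞
i=1 t=1 v=5: → [1,5); WM=−∞
i=2 t=4 v=5: → [1,8); WM=3
i=3 t=1 v=7: → [1,8); WM=3
i=4 t=2 v=3: → [1,8); WM=3
i=5 t=12 v=3: → [12,16); WM=11
i=6 t=12 v=9: → [12,16); WM=11
i=7 t=15 v=4: → [12,19); WM=11
i=8 t=16 v=2: → [12,20); WM=15
i=9 t=8 v=1: DROP (t<15-4); WM=15
i=10 t=7 v=6: DROP (t<15-4); WM=15
i=11 t=4 v=8: DROP (t<15-4); WM=15
i=12 t=16 v=4: → [12,20); WM=15
i=13 t=16 v=5: → [12,20); WM=15
i=14 t=19 v=5: → [12,23); WM=18
i=15 t=20 v=8: → [12,24); WM=18
i=16 t=19 v=2: → [12,24); WM=18
i=17 t=17 v=3: → [12,24); WM=19
i=18 t=21 v=8: → [12,25); WM=19
i=19 t=22 v=9: → [12,26); WM=19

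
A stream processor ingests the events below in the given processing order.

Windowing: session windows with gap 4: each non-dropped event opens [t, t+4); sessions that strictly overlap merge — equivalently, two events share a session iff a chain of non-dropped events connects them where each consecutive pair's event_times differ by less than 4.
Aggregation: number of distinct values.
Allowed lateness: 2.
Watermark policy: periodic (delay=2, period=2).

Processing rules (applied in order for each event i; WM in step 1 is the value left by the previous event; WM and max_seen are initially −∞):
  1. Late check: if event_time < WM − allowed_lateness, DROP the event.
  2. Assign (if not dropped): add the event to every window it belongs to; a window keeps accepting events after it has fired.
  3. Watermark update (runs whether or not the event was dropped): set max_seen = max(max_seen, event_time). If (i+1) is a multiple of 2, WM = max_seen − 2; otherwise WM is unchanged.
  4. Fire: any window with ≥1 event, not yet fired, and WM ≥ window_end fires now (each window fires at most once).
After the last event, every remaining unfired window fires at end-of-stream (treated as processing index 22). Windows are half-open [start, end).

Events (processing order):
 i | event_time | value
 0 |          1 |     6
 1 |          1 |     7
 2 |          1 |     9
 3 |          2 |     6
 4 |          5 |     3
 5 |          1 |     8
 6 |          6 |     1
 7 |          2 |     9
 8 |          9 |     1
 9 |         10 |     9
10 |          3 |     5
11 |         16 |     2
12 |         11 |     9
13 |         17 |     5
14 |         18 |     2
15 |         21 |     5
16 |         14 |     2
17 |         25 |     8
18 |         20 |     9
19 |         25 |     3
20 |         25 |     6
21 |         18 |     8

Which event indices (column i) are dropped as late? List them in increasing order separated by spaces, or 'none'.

i=0 t=1 v=6: → [1,5); WM=−∞
i=1 t=1 v=7: → [1,5); WM=-1
i=2 t=1 v=9: → [1,5); WM=-1
i=3 t=2 v=6: → [1,6); WM=0
i=4 t=5 v=3: → [1,9); WM=0
i=5 t=1 v=8: → [1,9); WM=3
i=6 t=6 v=1: → [1,10); WM=3
i=7 t=2 v=9: → [1,10); WM=4
i=8 t=9 v=1: → [1,13); WM=4
i=9 t=10 v=9: → [1,14); WM=8
i=10 t=3 v=5: DROP (t<8-2); WM=8
i=11 t=16 v=2: → [16,20); WM=14
i=12 t=11 v=9: DROP (t<14-2); WM=14
i=13 t=17 v=5: → [16,21); WM=15
i=14 t=18 v=2: → [16,22); WM=15
i=15 t=21 v=5: → [16,25); WM=19
i=16 t=14 v=2: DROP (t<19-2); WM=19
i=17 t=25 v=8: → [25,29); WM=23
i=18 t=20 v=9: DROP (t<23-2); WM=23
i=19 t=25 v=3: → [25,29); WM=23
i=20 t=25 v=6: → [25,29); WM=23
i=21 t=18 v=8: DROP (t<23-2); WM=23

10 12 16 18 21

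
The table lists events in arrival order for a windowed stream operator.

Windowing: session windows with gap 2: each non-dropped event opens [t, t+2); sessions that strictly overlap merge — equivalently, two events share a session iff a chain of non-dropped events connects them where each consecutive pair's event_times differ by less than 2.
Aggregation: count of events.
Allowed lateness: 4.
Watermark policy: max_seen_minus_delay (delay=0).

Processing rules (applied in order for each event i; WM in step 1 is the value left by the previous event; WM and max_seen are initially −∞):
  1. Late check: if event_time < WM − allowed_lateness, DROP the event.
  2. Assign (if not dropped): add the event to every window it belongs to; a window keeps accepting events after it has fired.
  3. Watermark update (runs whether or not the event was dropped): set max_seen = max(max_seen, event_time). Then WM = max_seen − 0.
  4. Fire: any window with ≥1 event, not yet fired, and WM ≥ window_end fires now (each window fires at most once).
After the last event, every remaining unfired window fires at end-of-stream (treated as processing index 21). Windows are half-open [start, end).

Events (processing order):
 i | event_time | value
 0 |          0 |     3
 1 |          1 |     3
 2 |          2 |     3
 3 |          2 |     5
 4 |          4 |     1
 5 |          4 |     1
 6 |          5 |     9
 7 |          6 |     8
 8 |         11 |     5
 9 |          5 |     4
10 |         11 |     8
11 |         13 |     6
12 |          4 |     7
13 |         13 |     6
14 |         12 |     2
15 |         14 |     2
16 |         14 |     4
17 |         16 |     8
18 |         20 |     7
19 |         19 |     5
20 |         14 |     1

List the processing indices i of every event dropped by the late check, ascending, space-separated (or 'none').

9 12 20

i=0 t=0 v=3: → [0,2); WM=0
i=1 t=1 v=3: → [0,3); WM=1
i=2 t=2 v=3: → [0,4); WM=2
i=3 t=2 v=5: → [0,4); WM=2
i=4 t=4 v=1: → [4,6); WM=4
i=5 t=4 v=1: → [4,6); WM=4
i=6 t=5 v=9: → [4,7); WM=5
i=7 t=6 v=8: → [4,8); WM=6
i=8 t=11 v=5: → [11,13); WM=11
i=9 t=5 v=4: DROP (t<11-4); WM=11
i=10 t=11 v=8: → [11,13); WM=11
i=11 t=13 v=6: → [13,15); WM=13
i=12 t=4 v=7: DROP (t<13-4); WM=13
i=13 t=13 v=6: → [13,15); WM=13
i=14 t=12 v=2: → [11,15); WM=13
i=15 t=14 v=2: → [11,16); WM=14
i=16 t=14 v=4: → [11,16); WM=14
i=17 t=16 v=8: → [16,18); WM=16
i=18 t=20 v=7: → [20,22); WM=20
i=19 t=19 v=5: → [19,22); WM=20
i=20 t=14 v=1: DROP (t<20-4); WM=20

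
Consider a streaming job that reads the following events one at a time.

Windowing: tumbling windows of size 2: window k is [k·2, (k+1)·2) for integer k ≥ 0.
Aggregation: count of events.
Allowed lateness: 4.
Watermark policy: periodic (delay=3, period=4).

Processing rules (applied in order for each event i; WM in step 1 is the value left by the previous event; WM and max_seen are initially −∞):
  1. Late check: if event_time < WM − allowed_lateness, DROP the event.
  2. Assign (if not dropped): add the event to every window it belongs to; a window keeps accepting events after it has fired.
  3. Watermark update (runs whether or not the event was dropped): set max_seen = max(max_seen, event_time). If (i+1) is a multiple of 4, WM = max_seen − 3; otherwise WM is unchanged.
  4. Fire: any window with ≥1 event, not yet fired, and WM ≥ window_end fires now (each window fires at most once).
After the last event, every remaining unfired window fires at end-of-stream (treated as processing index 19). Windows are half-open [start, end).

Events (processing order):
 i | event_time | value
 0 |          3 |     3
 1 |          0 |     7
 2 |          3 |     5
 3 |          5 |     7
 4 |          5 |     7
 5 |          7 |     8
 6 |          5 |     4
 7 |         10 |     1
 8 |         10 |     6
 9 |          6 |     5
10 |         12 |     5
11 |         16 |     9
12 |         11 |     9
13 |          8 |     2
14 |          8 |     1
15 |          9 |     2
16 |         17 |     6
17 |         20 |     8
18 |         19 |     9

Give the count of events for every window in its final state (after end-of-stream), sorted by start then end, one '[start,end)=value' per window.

[0,2)=1 [2,4)=2 [4,6)=3 [6,8)=2 [8,10)=1 [10,12)=3 [12,14)=1 [16,18)=2 [18,20)=1 [20,22)=1

i=0 t=3 v=3: → [2,4); WM=−∞
i=1 t=0 v=7: → [0,2); WM=−∞
i=2 t=3 v=5: → [2,4); WM=−∞
i=3 t=5 v=7: → [4,6); WM=2; [0,2) fires=1
i=4 t=5 v=7: → [4,6); WM=2
i=5 t=7 v=8: → [6,8); WM=2
i=6 t=5 v=4: → [4,6); WM=2
i=7 t=10 v=1: → [10,12); WM=7; [2,4) fires=2 [4,6) fires=3
i=8 t=10 v=6: → [10,12); WM=7
i=9 t=6 v=5: → [6,8); WM=7
i=10 t=12 v=5: → [12,14); WM=7
i=11 t=16 v=9: → [16,18); WM=13; [6,8) fires=2 [10,12) fires=2
i=12 t=11 v=9: → [10,12); WM=13
i=13 t=8 v=2: DROP (t<13-4); WM=13
i=14 t=8 v=1: DROP (t<13-4); WM=13
i=15 t=9 v=2: → [8,10); WM=13; [8,10) fires=1
i=16 t=17 v=6: → [16,18); WM=13
i=17 t=20 v=8: → [20,22); WM=13
i=18 t=19 v=9: → [18,20); WM=13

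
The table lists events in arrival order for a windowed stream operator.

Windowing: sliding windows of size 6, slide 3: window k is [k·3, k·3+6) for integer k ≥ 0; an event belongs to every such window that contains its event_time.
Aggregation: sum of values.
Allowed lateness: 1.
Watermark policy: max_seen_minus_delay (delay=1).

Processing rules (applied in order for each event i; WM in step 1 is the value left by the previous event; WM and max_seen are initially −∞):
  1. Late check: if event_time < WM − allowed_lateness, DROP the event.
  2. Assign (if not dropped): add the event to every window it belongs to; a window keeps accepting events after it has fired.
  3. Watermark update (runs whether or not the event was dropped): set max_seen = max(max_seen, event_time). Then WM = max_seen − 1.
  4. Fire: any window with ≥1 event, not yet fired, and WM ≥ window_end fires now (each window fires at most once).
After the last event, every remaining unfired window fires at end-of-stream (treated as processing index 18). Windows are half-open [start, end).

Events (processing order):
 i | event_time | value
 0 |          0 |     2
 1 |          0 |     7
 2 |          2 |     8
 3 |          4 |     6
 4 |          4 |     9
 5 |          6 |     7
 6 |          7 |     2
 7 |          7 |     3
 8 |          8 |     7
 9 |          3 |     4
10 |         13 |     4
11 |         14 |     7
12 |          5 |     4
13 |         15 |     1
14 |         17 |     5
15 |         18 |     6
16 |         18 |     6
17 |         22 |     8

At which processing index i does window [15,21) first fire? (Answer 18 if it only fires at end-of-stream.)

i=0 t=0 v=2: → [0,6); WM=-1
i=1 t=0 v=7: → [0,6); WM=-1
i=2 t=2 v=8: → [0,6); WM=1
i=3 t=4 v=6: → [3,9),[0,6); WM=3
i=4 t=4 v=9: → [3,9),[0,6); WM=3
i=5 t=6 v=7: → [6,12),[3,9); WM=5
i=6 t=7 v=2: → [6,12),[3,9); WM=6; [0,6) fires=32
i=7 t=7 v=3: → [6,12),[3,9); WM=6
i=8 t=8 v=7: → [6,12),[3,9); WM=7
i=9 t=3 v=4: DROP (t<7-1); WM=7
i=10 t=13 v=4: → [12,18),[9,15); WM=12; [3,9) fires=34 [6,12) fires=19
i=11 t=14 v=7: → [12,18),[9,15); WM=13
i=12 t=5 v=4: DROP (t<13-1); WM=13
i=13 t=15 v=1: → [15,21),[12,18); WM=14
i=14 t=17 v=5: → [15,21),[12,18); WM=16; [9,15) fires=11
i=15 t=18 v=6: → [18,24),[15,21); WM=17
i=16 t=18 v=6: → [18,24),[15,21); WM=17
i=17 t=22 v=8: → [21,27),[18,24); WM=21; [12,18) fires=17 [15,21) fires=18

17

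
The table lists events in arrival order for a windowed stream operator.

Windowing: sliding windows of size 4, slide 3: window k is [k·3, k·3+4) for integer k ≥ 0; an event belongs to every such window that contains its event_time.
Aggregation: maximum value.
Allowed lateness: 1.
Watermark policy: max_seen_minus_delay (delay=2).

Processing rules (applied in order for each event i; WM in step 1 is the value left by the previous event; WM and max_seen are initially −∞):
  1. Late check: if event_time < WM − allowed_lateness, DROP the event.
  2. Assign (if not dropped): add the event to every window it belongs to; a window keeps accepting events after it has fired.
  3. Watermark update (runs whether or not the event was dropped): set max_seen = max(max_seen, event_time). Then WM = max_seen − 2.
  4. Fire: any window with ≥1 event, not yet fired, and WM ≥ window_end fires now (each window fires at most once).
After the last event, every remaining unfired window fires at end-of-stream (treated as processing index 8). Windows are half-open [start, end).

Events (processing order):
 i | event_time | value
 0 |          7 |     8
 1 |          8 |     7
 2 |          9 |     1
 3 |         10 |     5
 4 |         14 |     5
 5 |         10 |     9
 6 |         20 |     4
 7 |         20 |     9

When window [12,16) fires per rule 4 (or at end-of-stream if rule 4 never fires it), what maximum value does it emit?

5

i=0 t=7 v=8: → [6,10); WM=5
i=1 t=8 v=7: → [6,10); WM=6
i=2 t=9 v=1: → [9,13),[6,10); WM=7
i=3 t=10 v=5: → [9,13); WM=8
i=4 t=14 v=5: → [12,16); WM=12; [6,10) fires=8
i=5 t=10 v=9: DROP (t<12-1); WM=12
i=6 t=20 v=4: → [18,22); WM=18; [9,13) fires=5 [12,16) fires=5
i=7 t=20 v=9: → [18,22); WM=18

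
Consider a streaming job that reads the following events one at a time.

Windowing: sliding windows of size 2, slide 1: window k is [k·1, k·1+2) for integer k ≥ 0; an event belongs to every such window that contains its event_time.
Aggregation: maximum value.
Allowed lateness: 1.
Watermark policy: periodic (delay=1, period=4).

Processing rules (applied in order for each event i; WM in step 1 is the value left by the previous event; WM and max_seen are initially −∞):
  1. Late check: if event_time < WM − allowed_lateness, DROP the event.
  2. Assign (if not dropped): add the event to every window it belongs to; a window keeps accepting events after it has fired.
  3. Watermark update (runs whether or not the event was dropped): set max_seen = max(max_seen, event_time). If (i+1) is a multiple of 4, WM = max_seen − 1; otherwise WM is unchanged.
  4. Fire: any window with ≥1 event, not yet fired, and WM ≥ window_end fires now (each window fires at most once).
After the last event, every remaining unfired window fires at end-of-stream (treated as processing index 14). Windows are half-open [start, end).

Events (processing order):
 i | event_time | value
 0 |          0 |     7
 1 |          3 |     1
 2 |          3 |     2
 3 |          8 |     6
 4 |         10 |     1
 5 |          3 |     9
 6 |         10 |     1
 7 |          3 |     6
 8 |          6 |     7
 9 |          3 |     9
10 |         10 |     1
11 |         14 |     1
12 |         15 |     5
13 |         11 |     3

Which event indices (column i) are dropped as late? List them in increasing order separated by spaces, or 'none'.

i=0 t=0 v=7: → [0,2); WM=−∞
i=1 t=3 v=1: → [3,5),[2,4); WM=−∞
i=2 t=3 v=2: → [3,5),[2,4); WM=−∞
i=3 t=8 v=6: → [8,10),[7,9); WM=7; [0,2) fires=7 [2,4) fires=2 [3,5) fires=2
i=4 t=10 v=1: → [10,12),[9,11); WM=7
i=5 t=3 v=9: DROP (t<7-1); WM=7
i=6 t=10 v=1: → [10,12),[9,11); WM=7
i=7 t=3 v=6: DROP (t<7-1); WM=9; [7,9) fires=6
i=8 t=6 v=7: DROP (t<9-1); WM=9
i=9 t=3 v=9: DROP (t<9-1); WM=9
i=10 t=10 v=1: → [10,12),[9,11); WM=9
i=11 t=14 v=1: → [14,16),[13,15); WM=13; [8,10) fires=6 [9,11) fires=1 [10,12) fires=1
i=12 t=15 v=5: → [15,17),[14,16); WM=13
i=13 t=11 v=3: DROP (t<13-1); WM=13

5 7 8 9 13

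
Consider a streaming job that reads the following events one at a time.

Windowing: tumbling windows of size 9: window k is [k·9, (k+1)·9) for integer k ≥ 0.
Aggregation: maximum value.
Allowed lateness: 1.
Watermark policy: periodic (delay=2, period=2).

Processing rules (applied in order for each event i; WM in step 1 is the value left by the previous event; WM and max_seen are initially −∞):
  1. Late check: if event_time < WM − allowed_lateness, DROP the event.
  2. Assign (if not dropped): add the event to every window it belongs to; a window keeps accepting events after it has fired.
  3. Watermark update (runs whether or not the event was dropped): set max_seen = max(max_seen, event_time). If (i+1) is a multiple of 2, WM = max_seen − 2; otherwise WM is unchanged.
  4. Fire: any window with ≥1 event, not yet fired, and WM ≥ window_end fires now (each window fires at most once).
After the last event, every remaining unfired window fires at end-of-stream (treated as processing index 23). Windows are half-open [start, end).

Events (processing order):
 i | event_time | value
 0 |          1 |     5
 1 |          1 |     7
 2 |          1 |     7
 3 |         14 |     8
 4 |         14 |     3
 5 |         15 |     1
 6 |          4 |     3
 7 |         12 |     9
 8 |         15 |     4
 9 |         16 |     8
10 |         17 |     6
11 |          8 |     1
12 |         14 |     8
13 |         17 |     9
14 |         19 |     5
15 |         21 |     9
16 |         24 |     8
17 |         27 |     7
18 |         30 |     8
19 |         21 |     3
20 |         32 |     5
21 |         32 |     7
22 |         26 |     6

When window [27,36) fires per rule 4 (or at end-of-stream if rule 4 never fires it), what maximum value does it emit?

8

i=0 t=1 v=5: → [0,9); WM=−∞
i=1 t=1 v=7: → [0,9); WM=-1
i=2 t=1 v=7: → [0,9); WM=-1
i=3 t=14 v=8: → [9,18); WM=12; [0,9) fires=7
i=4 t=14 v=3: → [9,18); WM=12
i=5 t=15 v=1: → [9,18); WM=13
i=6 t=4 v=3: DROP (t<13-1); WM=13
i=7 t=12 v=9: → [9,18); WM=13
i=8 t=15 v=4: → [9,18); WM=13
i=9 t=16 v=8: → [9,18); WM=14
i=10 t=17 v=6: → [9,18); WM=14
i=11 t=8 v=1: DROP (t<14-1); WM=15
i=12 t=14 v=8: → [9,18); WM=15
i=13 t=17 v=9: → [9,18); WM=15
i=14 t=19 v=5: → [18,27); WM=15
i=15 t=21 v=9: → [18,27); WM=19; [9,18) fires=9
i=16 t=24 v=8: → [18,27); WM=19
i=17 t=27 v=7: → [27,36); WM=25
i=18 t=30 v=8: → [27,36); WM=25
i=19 t=21 v=3: DROP (t<25-1); WM=28; [18,27) fires=9
i=20 t=32 v=5: → [27,36); WM=28
i=21 t=32 v=7: → [27,36); WM=30
i=22 t=26 v=6: DROP (t<30-1); WM=30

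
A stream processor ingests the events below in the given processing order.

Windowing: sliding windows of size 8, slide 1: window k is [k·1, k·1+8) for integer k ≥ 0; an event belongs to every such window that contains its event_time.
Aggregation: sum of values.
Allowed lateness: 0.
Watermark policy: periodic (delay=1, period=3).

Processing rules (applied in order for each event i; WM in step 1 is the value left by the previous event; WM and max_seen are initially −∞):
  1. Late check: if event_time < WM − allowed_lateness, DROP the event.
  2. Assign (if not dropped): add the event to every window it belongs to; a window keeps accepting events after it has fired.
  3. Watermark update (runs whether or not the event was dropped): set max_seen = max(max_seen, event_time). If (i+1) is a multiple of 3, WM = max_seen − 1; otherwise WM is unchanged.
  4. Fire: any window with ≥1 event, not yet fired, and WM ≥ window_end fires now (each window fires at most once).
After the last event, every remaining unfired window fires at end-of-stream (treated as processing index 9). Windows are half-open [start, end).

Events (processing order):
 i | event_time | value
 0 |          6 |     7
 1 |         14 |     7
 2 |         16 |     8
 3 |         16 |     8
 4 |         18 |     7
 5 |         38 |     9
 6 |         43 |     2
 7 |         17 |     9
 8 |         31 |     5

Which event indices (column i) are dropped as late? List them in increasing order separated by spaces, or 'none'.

i=0 t=6 v=7: → [6,14),[5,13),[4,12),[3,11),[2,10),[1,9),[0,8); WM=−∞
i=1 t=14 v=7: → [14,22),[13,21),[12,20),[11,19),[10,18),[9,17),[8,16),[7,15); WM=−∞
i=2 t=16 v=8: → [16,24),[15,23),[14,22),[13,21),[12,20),[11,19),[10,18),[9,17); WM=15; [0,8) fires=7 [1,9) fires=7 [2,10) fires=7 [3,11) fires=7 [4,12) fires=7 [5,13) fires=7 [6,14) fires=7 [7,15) fires=7
i=3 t=16 v=8: → [16,24),[15,23),[14,22),[13,21),[12,20),[11,19),[10,18),[9,17); WM=15
i=4 t=18 v=7: → [18,26),[17,25),[16,24),[15,23),[14,22),[13,21),[12,20),[11,19); WM=15
i=5 t=38 v=9: → [38,46),[37,45),[36,44),[35,43),[34,42),[33,41),[32,40),[31,39); WM=37; [8,16) fires=7 [9,17) fires=23 [10,18) fires=23 [11,19) fires=30 [12,20) fires=30 [13,21) fires=30 [14,22) fires=30 [15,23) fires=23 [16,24) fires=23 [17,25) fires=7 [18,26) fires=7
i=6 t=43 v=2: → [43,51),[42,50),[41,49),[40,48),[39,47),[38,46),[37,45),[36,44); WM=37
i=7 t=17 v=9: DROP (t<37-0); WM=37
i=8 t=31 v=5: DROP (t<37-0); WM=42; [31,39) fires=9 [32,40) fires=9 [33,41) fires=9 [34,42) fires=9

7 8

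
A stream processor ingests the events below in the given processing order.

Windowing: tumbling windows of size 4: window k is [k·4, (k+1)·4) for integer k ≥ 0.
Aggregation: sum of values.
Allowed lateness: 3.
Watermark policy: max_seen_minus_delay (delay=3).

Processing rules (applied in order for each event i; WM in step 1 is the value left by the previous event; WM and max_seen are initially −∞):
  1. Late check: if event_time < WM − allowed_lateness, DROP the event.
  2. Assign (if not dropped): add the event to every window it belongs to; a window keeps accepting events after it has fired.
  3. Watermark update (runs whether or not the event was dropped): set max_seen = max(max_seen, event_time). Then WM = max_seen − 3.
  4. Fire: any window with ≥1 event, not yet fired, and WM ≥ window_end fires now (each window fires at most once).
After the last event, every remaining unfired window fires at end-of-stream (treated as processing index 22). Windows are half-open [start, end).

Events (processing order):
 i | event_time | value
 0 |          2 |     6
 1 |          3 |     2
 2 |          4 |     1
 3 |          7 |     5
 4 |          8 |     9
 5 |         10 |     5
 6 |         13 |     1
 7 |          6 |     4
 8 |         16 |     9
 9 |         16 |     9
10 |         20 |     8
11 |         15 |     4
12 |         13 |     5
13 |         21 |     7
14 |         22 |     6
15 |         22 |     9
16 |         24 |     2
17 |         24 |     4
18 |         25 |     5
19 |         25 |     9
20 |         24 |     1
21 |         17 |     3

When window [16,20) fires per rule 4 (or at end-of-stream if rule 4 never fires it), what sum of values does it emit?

18

i=0 t=2 v=6: → [0,4); WM=-1
i=1 t=3 v=2: → [0,4); WM=0
i=2 t=4 v=1: → [4,8); WM=1
i=3 t=7 v=5: → [4,8); WM=4; [0,4) fires=8
i=4 t=8 v=9: → [8,12); WM=5
i=5 t=10 v=5: → [8,12); WM=7
i=6 t=13 v=1: → [12,16); WM=10; [4,8) fires=6
i=7 t=6 v=4: DROP (t<10-3); WM=10
i=8 t=16 v=9: → [16,20); WM=13; [8,12) fires=14
i=9 t=16 v=9: → [16,20); WM=13
i=10 t=20 v=8: → [20,24); WM=17; [12,16) fires=1
i=11 t=15 v=4: → [12,16); WM=17
i=12 t=13 v=5: DROP (t<17-3); WM=17
i=13 t=21 v=7: → [20,24); WM=18
i=14 t=22 v=6: → [20,24); WM=19
i=15 t=22 v=9: → [20,24); WM=19
i=16 t=24 v=2: → [24,28); WM=21; [16,20) fires=18
i=17 t=24 v=4: → [24,28); WM=21
i=18 t=25 v=5: → [24,28); WM=22
i=19 t=25 v=9: → [24,28); WM=22
i=20 t=24 v=1: → [24,28); WM=22
i=21 t=17 v=3: DROP (t<22-3); WM=22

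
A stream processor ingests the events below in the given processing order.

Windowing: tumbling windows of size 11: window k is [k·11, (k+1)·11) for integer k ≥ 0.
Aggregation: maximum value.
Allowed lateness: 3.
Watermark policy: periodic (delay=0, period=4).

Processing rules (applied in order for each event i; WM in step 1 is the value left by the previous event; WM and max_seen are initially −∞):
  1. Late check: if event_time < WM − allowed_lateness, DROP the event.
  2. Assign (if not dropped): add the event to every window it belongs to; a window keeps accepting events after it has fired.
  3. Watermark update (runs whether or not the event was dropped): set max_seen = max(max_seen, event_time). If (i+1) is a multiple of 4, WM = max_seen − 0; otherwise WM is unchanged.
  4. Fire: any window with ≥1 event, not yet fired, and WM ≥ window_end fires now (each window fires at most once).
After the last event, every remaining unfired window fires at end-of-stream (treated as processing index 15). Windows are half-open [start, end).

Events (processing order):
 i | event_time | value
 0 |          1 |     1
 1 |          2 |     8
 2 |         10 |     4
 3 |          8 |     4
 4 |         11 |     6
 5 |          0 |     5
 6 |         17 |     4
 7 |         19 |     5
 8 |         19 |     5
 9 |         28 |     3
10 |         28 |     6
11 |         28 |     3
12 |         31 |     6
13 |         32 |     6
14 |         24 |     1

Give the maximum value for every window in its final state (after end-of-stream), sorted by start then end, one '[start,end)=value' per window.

[0,11)=8 [11,22)=6 [22,33)=6

i=0 t=1 v=1: → [0,11); WM=−∞
i=1 t=2 v=8: → [0,11); WM=−∞
i=2 t=10 v=4: → [0,11); WM=−∞
i=3 t=8 v=4: → [0,11); WM=10
i=4 t=11 v=6: → [11,22); WM=10
i=5 t=0 v=5: DROP (t<10-3); WM=10
i=6 t=17 v=4: → [11,22); WM=10
i=7 t=19 v=5: → [11,22); WM=19; [0,11) fires=8
i=8 t=19 v=5: → [11,22); WM=19
i=9 t=28 v=3: → [22,33); WM=19
i=10 t=28 v=6: → [22,33); WM=19
i=11 t=28 v=3: → [22,33); WM=28; [11,22) fires=6
i=12 t=31 v=6: → [22,33); WM=28
i=13 t=32 v=6: → [22,33); WM=28
i=14 t=24 v=1: DROP (t<28-3); WM=28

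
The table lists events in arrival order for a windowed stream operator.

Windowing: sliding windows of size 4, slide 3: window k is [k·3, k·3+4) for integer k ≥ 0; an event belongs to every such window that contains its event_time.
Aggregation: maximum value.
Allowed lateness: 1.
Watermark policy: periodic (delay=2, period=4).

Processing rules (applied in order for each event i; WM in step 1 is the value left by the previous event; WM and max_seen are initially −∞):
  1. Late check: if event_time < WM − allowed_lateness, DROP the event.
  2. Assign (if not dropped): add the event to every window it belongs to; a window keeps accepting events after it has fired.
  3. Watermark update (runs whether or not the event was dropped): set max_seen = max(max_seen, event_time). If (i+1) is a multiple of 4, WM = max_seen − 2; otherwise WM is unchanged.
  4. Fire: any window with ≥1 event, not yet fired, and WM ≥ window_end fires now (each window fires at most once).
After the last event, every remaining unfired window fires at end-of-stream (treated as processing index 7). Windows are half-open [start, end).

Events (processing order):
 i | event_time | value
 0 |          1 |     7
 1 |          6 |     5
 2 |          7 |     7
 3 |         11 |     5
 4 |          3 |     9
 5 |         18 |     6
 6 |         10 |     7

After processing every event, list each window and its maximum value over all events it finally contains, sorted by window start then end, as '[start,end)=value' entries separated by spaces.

i=0 t=1 v=7: → [0,4); WM=−∞
i=1 t=6 v=5: → [6,10),[3,7); WM=−∞
i=2 t=7 v=7: → [6,10); WM=−∞
i=3 t=11 v=5: → [9,13); WM=9; [0,4) fires=7 [3,7) fires=5
i=4 t=3 v=9: DROP (t<9-1); WM=9
i=5 t=18 v=6: → [18,22),[15,19); WM=9
i=6 t=10 v=7: → [9,13); WM=9

[0,4)=7 [3,7)=5 [6,10)=7 [9,13)=7 [15,19)=6 [18,22)=6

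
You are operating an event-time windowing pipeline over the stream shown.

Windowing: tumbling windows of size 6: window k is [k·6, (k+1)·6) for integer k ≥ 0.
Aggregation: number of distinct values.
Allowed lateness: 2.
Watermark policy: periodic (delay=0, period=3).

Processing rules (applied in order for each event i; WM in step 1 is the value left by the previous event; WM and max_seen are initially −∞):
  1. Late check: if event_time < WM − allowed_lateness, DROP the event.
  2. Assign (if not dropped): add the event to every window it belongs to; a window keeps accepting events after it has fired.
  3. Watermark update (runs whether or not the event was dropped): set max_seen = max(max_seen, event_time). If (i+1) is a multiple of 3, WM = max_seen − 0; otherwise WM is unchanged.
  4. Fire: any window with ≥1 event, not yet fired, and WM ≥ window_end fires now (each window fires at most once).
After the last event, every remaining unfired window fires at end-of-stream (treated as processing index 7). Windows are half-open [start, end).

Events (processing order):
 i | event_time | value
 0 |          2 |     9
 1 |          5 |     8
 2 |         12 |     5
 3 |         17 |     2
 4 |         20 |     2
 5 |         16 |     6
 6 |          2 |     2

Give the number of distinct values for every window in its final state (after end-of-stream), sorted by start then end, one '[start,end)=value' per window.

[0,6)=2 [12,18)=3 [18,24)=1

i=0 t=2 v=9: → [0,6); WM=−∞
i=1 t=5 v=8: → [0,6); WM=−∞
i=2 t=12 v=5: → [12,18); WM=12; [0,6) fires=2
i=3 t=17 v=2: → [12,18); WM=12
i=4 t=20 v=2: → [18,24); WM=12
i=5 t=16 v=6: → [12,18); WM=20; [12,18) fires=3
i=6 t=2 v=2: DROP (t<20-2); WM=20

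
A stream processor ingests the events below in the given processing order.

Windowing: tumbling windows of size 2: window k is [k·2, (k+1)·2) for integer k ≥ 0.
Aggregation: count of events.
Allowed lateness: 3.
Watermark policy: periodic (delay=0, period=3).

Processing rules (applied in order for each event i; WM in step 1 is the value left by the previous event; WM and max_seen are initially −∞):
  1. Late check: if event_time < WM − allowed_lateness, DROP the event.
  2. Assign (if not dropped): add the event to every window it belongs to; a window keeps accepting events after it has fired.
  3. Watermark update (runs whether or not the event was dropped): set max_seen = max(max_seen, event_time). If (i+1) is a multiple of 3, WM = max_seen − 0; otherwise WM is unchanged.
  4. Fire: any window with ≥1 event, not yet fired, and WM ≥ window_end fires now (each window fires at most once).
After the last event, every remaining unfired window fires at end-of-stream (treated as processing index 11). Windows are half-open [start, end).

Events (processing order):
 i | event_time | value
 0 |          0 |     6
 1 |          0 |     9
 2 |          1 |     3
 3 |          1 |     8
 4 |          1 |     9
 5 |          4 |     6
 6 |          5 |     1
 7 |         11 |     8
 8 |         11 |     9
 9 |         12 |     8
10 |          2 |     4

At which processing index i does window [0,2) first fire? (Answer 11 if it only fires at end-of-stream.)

i=0 t=0 v=6: → [0,2); WM=−∞
i=1 t=0 v=9: → [0,2); WM=−∞
i=2 t=1 v=3: → [0,2); WM=1
i=3 t=1 v=8: → [0,2); WM=1
i=4 t=1 v=9: → [0,2); WM=1
i=5 t=4 v=6: → [4,6); WM=4; [0,2) fires=5
i=6 t=5 v=1: → [4,6); WM=4
i=7 t=11 v=8: → [10,12); WM=4
i=8 t=11 v=9: → [10,12); WM=11; [4,6) fires=2
i=9 t=12 v=8: → [12,14); WM=11
i=10 t=2 v=4: DROP (t<11-3); WM=11

5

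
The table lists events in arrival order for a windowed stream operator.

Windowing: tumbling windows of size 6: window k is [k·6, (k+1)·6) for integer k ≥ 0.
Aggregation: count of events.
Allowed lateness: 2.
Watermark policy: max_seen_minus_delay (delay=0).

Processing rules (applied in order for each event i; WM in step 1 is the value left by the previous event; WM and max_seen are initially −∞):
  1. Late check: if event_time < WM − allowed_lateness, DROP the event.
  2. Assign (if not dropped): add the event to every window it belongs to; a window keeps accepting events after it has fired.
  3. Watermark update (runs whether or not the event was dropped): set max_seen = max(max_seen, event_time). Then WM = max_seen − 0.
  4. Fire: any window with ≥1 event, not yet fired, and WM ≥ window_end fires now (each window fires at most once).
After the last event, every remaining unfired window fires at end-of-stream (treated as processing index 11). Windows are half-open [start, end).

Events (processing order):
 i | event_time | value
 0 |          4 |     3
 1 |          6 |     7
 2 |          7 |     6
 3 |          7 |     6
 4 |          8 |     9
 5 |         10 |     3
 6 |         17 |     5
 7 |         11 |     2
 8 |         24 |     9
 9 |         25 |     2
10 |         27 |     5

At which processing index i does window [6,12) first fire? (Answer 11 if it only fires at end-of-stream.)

i=0 t=4 v=3: → [0,6); WM=4
i=1 t=6 v=7: → [6,12); WM=6; [0,6) fires=1
i=2 t=7 v=6: → [6,12); WM=7
i=3 t=7 v=6: → [6,12); WM=7
i=4 t=8 v=9: → [6,12); WM=8
i=5 t=10 v=3: → [6,12); WM=10
i=6 t=17 v=5: → [12,18); WM=17; [6,12) fires=5
i=7 t=11 v=2: DROP (t<17-2); WM=17
i=8 t=24 v=9: → [24,30); WM=24; [12,18) fires=1
i=9 t=25 v=2: → [24,30); WM=25
i=10 t=27 v=5: → [24,30); WM=27

6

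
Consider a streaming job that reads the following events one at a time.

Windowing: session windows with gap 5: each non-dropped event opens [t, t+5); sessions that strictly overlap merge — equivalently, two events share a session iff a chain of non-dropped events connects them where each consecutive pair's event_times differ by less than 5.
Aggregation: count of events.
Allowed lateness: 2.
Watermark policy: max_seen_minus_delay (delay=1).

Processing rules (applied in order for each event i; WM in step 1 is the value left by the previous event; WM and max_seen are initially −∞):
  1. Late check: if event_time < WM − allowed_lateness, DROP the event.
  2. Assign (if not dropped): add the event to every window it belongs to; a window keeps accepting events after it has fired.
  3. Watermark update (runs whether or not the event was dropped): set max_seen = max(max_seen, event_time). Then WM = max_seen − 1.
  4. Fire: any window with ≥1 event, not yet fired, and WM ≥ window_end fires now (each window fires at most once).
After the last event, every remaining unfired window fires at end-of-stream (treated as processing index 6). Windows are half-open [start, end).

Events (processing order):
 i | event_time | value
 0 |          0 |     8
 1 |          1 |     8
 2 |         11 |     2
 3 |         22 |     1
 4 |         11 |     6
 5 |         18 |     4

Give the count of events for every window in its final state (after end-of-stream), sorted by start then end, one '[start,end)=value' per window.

i=0 t=0 v=8: → [0,5); WM=-1
i=1 t=1 v=8: → [0,6); WM=0
i=2 t=11 v=2: → [11,16); WM=10
i=3 t=22 v=1: → [22,27); WM=21
i=4 t=11 v=6: DROP (t<21-2); WM=21
i=5 t=18 v=4: DROP (t<21-2); WM=21

[0,6)=2 [11,16)=1 [22,27)=1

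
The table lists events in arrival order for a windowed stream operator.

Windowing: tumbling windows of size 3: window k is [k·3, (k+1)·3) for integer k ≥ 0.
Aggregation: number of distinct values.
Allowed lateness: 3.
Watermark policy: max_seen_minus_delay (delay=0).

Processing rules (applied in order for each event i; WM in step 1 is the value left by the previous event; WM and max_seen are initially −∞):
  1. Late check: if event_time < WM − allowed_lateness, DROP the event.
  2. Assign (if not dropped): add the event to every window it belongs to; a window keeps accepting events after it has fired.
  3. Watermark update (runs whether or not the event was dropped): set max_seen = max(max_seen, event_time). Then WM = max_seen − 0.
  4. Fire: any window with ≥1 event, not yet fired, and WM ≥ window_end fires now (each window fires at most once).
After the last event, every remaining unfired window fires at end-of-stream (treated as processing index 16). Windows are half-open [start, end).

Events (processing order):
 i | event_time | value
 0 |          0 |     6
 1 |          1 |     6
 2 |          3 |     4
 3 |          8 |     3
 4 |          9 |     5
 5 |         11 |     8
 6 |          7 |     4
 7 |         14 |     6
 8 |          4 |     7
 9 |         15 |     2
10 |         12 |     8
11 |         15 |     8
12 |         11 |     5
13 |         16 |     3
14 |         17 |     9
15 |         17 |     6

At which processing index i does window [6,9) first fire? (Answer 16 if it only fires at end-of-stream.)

4

i=0 t=0 v=6: → [0,3); WM=0
i=1 t=1 v=6: → [0,3); WM=1
i=2 t=3 v=4: → [3,6); WM=3; [0,3) fires=1
i=3 t=8 v=3: → [6,9); WM=8; [3,6) fires=1
i=4 t=9 v=5: → [9,12); WM=9; [6,9) fires=1
i=5 t=11 v=8: → [9,12); WM=11
i=6 t=7 v=4: DROP (t<11-3); WM=11
i=7 t=14 v=6: → [12,15); WM=14; [9,12) fires=2
i=8 t=4 v=7: DROP (t<14-3); WM=14
i=9 t=15 v=2: → [15,18); WM=15; [12,15) fires=1
i=10 t=12 v=8: → [12,15); WM=15
i=11 t=15 v=8: → [15,18); WM=15
i=12 t=11 v=5: DROP (t<15-3); WM=15
i=13 t=16 v=3: → [15,18); WM=16
i=14 t=17 v=9: → [15,18); WM=17
i=15 t=17 v=6: → [15,18); WM=17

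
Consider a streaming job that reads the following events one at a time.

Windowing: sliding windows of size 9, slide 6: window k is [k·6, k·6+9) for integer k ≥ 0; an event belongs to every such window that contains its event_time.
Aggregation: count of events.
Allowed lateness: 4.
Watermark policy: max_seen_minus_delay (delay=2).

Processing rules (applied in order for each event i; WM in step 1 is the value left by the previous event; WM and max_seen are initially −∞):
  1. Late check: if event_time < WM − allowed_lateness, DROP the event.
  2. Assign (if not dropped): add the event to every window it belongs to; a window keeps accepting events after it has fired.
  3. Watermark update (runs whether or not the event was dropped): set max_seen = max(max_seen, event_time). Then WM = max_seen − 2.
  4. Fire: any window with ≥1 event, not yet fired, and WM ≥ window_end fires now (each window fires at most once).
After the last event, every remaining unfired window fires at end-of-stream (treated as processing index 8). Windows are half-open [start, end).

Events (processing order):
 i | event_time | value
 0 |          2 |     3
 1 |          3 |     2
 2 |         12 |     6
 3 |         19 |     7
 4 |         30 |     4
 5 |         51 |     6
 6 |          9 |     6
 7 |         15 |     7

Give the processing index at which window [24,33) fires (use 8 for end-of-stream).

5

i=0 t=2 v=3: → [0,9); WM=0
i=1 t=3 v=2: → [0,9); WM=1
i=2 t=12 v=6: → [12,21),[6,15); WM=10; [0,9) fires=2
i=3 t=19 v=7: → [18,27),[12,21); WM=17; [6,15) fires=1
i=4 t=30 v=4: → [30,39),[24,33); WM=28; [12,21) fires=2 [18,27) fires=1
i=5 t=51 v=6: → [48,57); WM=49; [24,33) fires=1 [30,39) fires=1
i=6 t=9 v=6: DROP (t<49-4); WM=49
i=7 t=15 v=7: DROP (t<49-4); WM=49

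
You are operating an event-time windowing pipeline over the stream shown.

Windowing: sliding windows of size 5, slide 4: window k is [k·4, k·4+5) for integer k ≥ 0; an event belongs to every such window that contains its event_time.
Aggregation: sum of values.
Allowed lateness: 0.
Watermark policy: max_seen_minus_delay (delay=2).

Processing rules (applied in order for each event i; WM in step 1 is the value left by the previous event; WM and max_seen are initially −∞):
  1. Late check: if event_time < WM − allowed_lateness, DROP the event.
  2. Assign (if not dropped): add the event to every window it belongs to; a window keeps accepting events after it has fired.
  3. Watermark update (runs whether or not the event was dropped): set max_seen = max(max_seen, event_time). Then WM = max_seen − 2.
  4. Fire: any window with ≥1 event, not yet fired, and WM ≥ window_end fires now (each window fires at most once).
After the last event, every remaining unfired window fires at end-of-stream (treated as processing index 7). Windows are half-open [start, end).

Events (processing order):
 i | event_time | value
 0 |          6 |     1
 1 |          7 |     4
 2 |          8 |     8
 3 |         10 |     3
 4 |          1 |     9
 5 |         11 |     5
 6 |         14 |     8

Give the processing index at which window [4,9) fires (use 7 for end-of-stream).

5

i=0 t=6 v=1: → [4,9); WM=4
i=1 t=7 v=4: → [4,9); WM=5
i=2 t=8 v=8: → [8,13),[4,9); WM=6
i=3 t=10 v=3: → [8,13); WM=8
i=4 t=1 v=9: DROP (t<8-0); WM=8
i=5 t=11 v=5: → [8,13); WM=9; [4,9) fires=13
i=6 t=14 v=8: → [12,17); WM=12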